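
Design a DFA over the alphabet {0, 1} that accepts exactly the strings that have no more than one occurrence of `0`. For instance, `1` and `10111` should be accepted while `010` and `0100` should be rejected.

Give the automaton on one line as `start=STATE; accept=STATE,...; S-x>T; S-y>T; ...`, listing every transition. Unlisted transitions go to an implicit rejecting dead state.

start=q0; accept=q0,q1; q0-0>q1; q0-1>q0; q1-0>q2; q1-1>q1; q2-0>q2; q2-1>q2

Count `0`s, saturating at 2: state q0 means no `0` yet, q1 means one `0` seen, q2 means more than one. Each `0` increments (capped at q2); other symbols loop. Accept from {q0, q1}.
A 3-state machine:
        0   1  
>* q0   q1  q0 
 * q1   q2  q1 
   q2   q2  q2 
(> = start, * = accepting)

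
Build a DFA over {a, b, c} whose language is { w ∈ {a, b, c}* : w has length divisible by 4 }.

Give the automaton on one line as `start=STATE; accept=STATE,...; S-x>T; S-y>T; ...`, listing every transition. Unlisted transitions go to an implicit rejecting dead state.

start=S0; accept=S0; S0-a>S1; S0-b>S1; S0-c>S1; S1-a>S2; S1-b>S2; S1-c>S2; S2-a>S3; S2-b>S3; S2-c>S3; S3-a>S0; S3-b>S0; S3-c>S0

Count input length modulo 4: every symbol advances one step around the cycle S0 → S1 → S2 → S3 → S0. Accept at S0.
        a   b   c  
>* S0   S1  S1  S1 
   S1   S2  S2  S2 
   S2   S3  S3  S3 
   S3   S0  S0  S0 
(> = start, * = accepting)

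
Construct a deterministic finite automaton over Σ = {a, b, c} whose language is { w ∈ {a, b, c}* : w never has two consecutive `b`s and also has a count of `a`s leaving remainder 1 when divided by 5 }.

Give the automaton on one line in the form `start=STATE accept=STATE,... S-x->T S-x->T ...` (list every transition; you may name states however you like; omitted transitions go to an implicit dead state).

Handle the two conditions separately and then intersect. The first has 3 states tracking partial matches of the forbidden pattern `bb`; the second has 5 states tracking the count of `a`s modulo 5. A product state is a pair (one from each), accepting exactly when both do. After merging equivalent states the machine shrinks.
          a    b    c  
>  q0     q1   q2   q0 
 * q1     q3   q4   q1 
   q2     q1   q5   q0 
   q3     q6   q7   q3 
 * q4     q3   q5   q1 
   q5     q5   q5   q5 
   q6     q8   q9   q6 
   q7     q6   q5   q3 
   q8     q0  q10   q8 
   q9     q8   q5   q6 
   q10    q0   q5   q8 
(> = start, * = accepting)

start=q0 accept=q1,q4 q0-a->q1 q0-b->q2 q0-c->q0 q1-a->q3 q1-b->q4 q1-c->q1 q2-a->q1 q2-b->q5 q2-c->q0 q3-a->q6 q3-b->q7 q3-c->q3 q4-a->q3 q4-b->q5 q4-c->q1 q5-a->q5 q5-b->q5 q5-c->q5 q6-a->q8 q6-b->q9 q6-c->q6 q7-a->q6 q7-b->q5 q7-c->q3 q8-a->q0 q8-b->q10 q8-c->q8 q9-a->q8 q9-b->q5 q9-c->q6 q10-a->q0 q10-b->q5 q10-c->q8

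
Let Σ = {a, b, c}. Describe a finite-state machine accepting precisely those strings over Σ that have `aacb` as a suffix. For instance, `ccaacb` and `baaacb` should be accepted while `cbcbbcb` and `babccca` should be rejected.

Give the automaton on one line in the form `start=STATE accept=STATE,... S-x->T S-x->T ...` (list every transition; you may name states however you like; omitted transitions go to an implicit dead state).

start=S0 accept=S4 S0-a->S1 S0-b->S0 S0-c->S0 S1-a->S2 S1-b->S0 S1-c->S0 S2-a->S2 S2-b->S0 S2-c->S3 S3-a->S1 S3-b->S4 S3-c->S0 S4-a->S1 S4-b->S0 S4-c->S0

Let each state record the length of the longest suffix of the input read so far that is also a prefix of `aacb`. S1 means the last symbol is `a`; S2 means the last 2 symbols are `aa`; S3 means the last 3 symbols are `aac`; S4 means the last 4 symbols are `aacb`. Accept only at S4, where the string currently ends in `aacb`.
5 states suffice.
        a   b   c  
>  S0   S1  S0  S0 
   S1   S2  S0  S0 
   S2   S2  S0  S3 
   S3   S1  S4  S0 
 * S4   S1  S0  S0 
(> = start, * = accepting)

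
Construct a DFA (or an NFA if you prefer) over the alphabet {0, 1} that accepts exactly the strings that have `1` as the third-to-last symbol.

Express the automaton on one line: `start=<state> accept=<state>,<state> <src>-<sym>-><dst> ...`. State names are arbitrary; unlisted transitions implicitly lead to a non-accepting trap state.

A DFA must remember the last 3 symbols (since which symbol is third-to-last isn't known until the input ends). Use one state per possible window of the last ≤3 symbols; accept from those whose window starts with `1`.
With 15 states:
          0    1  
>  s0     s1   s2 
   s1     s3   s4 
   s2     s5   s6 
   s3     s7   s8 
   s4     s9  s10 
   s5    s11  s12 
   s6    s13  s14 
   s7     s7   s8 
   s8     s9  s10 
   s9    s11  s12 
   s10   s13  s14 
 * s11    s7   s8 
 * s12    s9  s10 
 * s13   s11  s12 
 * s14   s13  s14 
(> = start, * = accepting)

start=s0 accept=s11,s12,s13,s14 s0-0->s1 s0-1->s2 s1-0->s3 s1-1->s4 s2-0->s5 s2-1->s6 s3-0->s7 s3-1->s8 s4-0->s9 s4-1->s10 s5-0->s11 s5-1->s12 s6-0->s13 s6-1->s14 s7-0->s7 s7-1->s8 s8-0->s9 s8-1->s10 s9-0->s11 s9-1->s12 s10-0->s13 s10-1->s14 s11-0->s7 s11-1->s8 s12-0->s9 s12-1->s10 s13-0->s11 s13-1->s12 s14-0->s13 s14-1->s14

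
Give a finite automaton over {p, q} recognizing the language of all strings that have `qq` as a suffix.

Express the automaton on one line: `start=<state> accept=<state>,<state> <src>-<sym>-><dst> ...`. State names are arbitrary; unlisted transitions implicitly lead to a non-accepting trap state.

Let each state record the length of the longest suffix of the input read so far that is also a prefix of `qq`. S1 means the last symbol is `q`; S2 means the last 2 symbols are `qq`. Accept only at S2, where the string currently ends in `qq`.
A 3-state machine:
        p   q  
>  S0   S0  S1 
   S1   S0  S2 
 * S2   S0  S2 
(> = start, * = accepting)

start=S0 accept=S2 S0-p->S0 S0-q->S1 S1-p->S0 S1-q->S2 S2-p->S0 S2-q->S2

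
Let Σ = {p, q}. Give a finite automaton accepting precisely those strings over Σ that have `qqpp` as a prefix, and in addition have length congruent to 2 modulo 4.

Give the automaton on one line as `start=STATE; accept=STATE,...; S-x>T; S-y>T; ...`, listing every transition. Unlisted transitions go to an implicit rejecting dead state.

start=A; accept=K; A-p>B; A-q>C; B-p>D; B-q>D; C-p>D; C-q>E; D-p>F; D-q>F; E-p>G; E-q>F; F-p>H; F-q>H; G-p>I; G-q>H; H-p>B; H-q>B; I-p>J; I-q>J; J-p>K; J-q>K; K-p>L; K-q>L; L-p>I; L-q>I

Run two small machines in parallel and take their product. One (6 states) tracks whether the input so far still matches the prefix `qqpp`; the other (4 states) tracks the input length modulo 4. Each combined state is a pair, one component from each; accept when both components accept.
A 12-state machine:
       p  q 
>  A   B  C 
   B   D  D 
   C   D  E 
   D   F  F 
   E   G  F 
   F   H  H 
   G   I  H 
   H   B  B 
   I   J  J 
   J   K  K 
 * K   L  L 
   L   I  I 
(> = start, * = accepting)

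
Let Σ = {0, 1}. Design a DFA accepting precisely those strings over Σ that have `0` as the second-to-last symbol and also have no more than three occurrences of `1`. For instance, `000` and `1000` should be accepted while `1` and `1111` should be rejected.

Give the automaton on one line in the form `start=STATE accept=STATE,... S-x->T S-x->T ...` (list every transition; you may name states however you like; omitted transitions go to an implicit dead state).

start=q0 accept=q3,q4,q7,q8,q11,q12,q15 q0-0->q1 q0-1->q2 q1-0->q3 q1-1->q4 q2-0->q5 q2-1->q6 q3-0->q3 q3-1->q4 q4-0->q5 q4-1->q6 q5-0->q7 q5-1->q8 q6-0->q9 q6-1->q10 q7-0->q7 q7-1->q8 q8-0->q9 q8-1->q10 q9-0->q11 q9-1->q12 q10-0->q13 q10-1->q14 q11-0->q11 q11-1->q12 q12-0->q13 q12-1->q14 q13-0->q15 q13-1->q14 q14-0->q14 q14-1->q14 q15-0->q15 q15-1->q14

Build one automaton per condition and run them in lockstep. One (7 states) tracks the last 2 symbols read; the other (5 states) tracks the count of `1`s, saturating at 4. Each combined state is a pair, one component from each; accept when both components accept. Minimizing collapses redundant product states.
With 16 states:
          0    1  
>  q0     q1   q2 
   q1     q3   q4 
   q2     q5   q6 
 * q3     q3   q4 
 * q4     q5   q6 
   q5     q7   q8 
   q6     q9  q10 
 * q7     q7   q8 
 * q8     q9  q10 
   q9    q11  q12 
   q10   q13  q14 
 * q11   q11  q12 
 * q12   q13  q14 
   q13   q15  q14 
   q14   q14  q14 
 * q15   q15  q14 
(> = start, * = accepting)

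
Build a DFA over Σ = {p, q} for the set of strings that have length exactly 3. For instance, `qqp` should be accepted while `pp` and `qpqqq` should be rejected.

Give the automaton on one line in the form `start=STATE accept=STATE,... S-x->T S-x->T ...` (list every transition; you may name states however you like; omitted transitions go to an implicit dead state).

Count input length up to 4: every symbol moves from S0 toward S4, which means 'more than 3' and absorbs. Accept from {S3}.
With 5 states:
        p   q  
>  S0   S1  S1 
   S1   S2  S2 
   S2   S3  S3 
 * S3   S4  S4 
   S4   S4  S4 
(> = start, * = accepting)

start=S0 accept=S3 S0-p->S1 S0-q->S1 S1-p->S2 S1-q->S2 S2-p->S3 S2-q->S3 S3-p->S4 S3-q->S4 S4-p->S4 S4-q->S4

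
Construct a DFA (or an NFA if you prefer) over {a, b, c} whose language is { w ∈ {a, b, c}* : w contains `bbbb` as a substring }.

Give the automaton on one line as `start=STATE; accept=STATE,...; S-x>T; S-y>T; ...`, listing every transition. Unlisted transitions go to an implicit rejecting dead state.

start=s0; accept=s4; s0-a>s0; s0-b>s1; s0-c>s0; s1-a>s0; s1-b>s2; s1-c>s0; s2-a>s0; s2-b>s3; s2-c>s0; s3-a>s0; s3-b>s4; s3-c>s0; s4-a>s4; s4-b>s4; s4-c>s4

Track how much of `bbbb` has been matched so far: state s0 is no progress, s4 is the absorbing accept state reached once `bbbb` has occurred. Intermediate states record partial matches; on a mismatch, fall back to the longest reusable overlap.
A 5-state machine:
        a   b   c  
>  s0   s0  s1  s0 
   s1   s0  s2  s0 
   s2   s0  s3  s0 
   s3   s0  s4  s0 
 * s4   s4  s4  s4 
(> = start, * = accepting)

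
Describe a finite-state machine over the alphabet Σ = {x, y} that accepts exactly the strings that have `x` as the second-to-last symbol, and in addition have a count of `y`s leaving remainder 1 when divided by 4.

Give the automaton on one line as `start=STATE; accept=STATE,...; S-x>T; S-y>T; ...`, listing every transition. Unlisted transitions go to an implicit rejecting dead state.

Run two small machines in parallel and take their product. One (7 states) tracks the last 2 symbols read; the other (4 states) tracks the count of `y`s modulo 4. Each combined state is a pair, one component from each; accept when both components accept. Equivalent product states are then merged.
8 states suffice.
        x   y  
>  q0   q1  q2 
   q1   q1  q3 
   q2   q4  q5 
 * q3   q4  q5 
   q4   q6  q5 
   q5   q5  q7 
 * q6   q6  q5 
   q7   q7  q0 
(> = start, * = accepting)

start=q0; accept=q3,q6; q0-x>q1; q0-y>q2; q1-x>q1; q1-y>q3; q2-x>q4; q2-y>q5; q3-x>q4; q3-y>q5; q4-x>q6; q4-y>q5; q5-x>q5; q5-y>q7; q6-x>q6; q6-y>q5; q7-x>q7; q7-y>q0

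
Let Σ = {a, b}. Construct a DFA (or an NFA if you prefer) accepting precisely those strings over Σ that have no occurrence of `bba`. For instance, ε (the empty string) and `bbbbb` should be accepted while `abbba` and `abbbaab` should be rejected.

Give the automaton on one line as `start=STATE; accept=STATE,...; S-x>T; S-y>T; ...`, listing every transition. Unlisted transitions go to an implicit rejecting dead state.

start=q0; accept=q0,q1,q2; q0-a>q0; q0-b>q1; q1-a>q0; q1-b>q2; q2-a>q3; q2-b>q2; q3-a>q3; q3-b>q3

This is the complement of 'contains `bba`'. Use the same substring-matching states — q0 through q3 holding how much of `bba` has just been matched — but flip the accepting set: everything except the trap q3 accepts.
4 states suffice.
        a   b  
>* q0   q0  q1 
 * q1   q0  q2 
 * q2   q3  q2 
   q3   q3  q3 
(> = start, * = accepting)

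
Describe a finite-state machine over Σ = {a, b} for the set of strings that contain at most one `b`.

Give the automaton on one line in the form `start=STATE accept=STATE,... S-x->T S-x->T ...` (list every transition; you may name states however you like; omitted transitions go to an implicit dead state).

Only the number of `b`s matters, and only up to 2. Make a chain s0 → s1 → s2 advanced by each `b` (with s2 absorbing); every other symbol self-loops. The accepting set is {s0, s1}.
3 states suffice.
        a   b  
>* s0   s0  s1 
 * s1   s1  s2 
   s2   s2  s2 
(> = start, * = accepting)

start=s0 accept=s0,s1 s0-a->s0 s0-b->s1 s1-a->s1 s1-b->s2 s2-a->s2 s2-b->s2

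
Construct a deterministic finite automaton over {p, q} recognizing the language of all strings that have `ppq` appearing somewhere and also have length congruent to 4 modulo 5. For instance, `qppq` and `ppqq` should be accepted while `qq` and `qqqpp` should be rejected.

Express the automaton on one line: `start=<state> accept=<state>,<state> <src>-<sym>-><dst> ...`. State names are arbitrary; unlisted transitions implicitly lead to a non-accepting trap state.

Build one automaton per condition and run them in lockstep. The first has 4 states tracking whether and how much of `ppq` has been seen; the second has 5 states tracking the input length modulo 5. A product state is a pair (one from each), accepting exactly when both do.
20 states suffice.
          p    q  
>  S0     S1   S2 
   S1     S3   S4 
   S2     S5   S4 
   S3     S6   S7 
   S4     S8   S9 
   S5     S6   S9 
   S6    S10  S11 
   S7    S11  S11 
   S8    S10  S12 
   S9    S13  S12 
   S10   S14  S15 
 * S11   S15  S15 
   S12   S16   S0 
   S13   S14   S0 
   S14   S17  S18 
   S15   S18  S18 
   S16   S17   S2 
   S17    S3  S19 
   S18   S19  S19 
   S19    S7   S7 
(> = start, * = accepting)

start=S0 accept=S11 S0-p->S1 S0-q->S2 S1-p->S3 S1-q->S4 S2-p->S5 S2-q->S4 S3-p->S6 S3-q->S7 S4-p->S8 S4-q->S9 S5-p->S6 S5-q->S9 S6-p->S10 S6-q->S11 S7-p->S11 S7-q->S11 S8-p->S10 S8-q->S12 S9-p->S13 S9-q->S12 S10-p->S14 S10-q->S15 S11-p->S15 S11-q->S15 S12-p->S16 S12-q->S0 S13-p->S14 S13-q->S0 S14-p->S17 S14-q->S18 S15-p->S18 S15-q->S18 S16-p->S17 S16-q->S2 S17-p->S3 S17-q->S19 S18-p->S19 S18-q->S19 S19-p->S7 S19-q->S7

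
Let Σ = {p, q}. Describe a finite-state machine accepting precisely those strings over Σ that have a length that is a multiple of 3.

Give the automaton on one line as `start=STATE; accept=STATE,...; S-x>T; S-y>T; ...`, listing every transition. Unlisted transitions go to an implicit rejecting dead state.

Count input length modulo 3: every symbol advances one step around the cycle S0 → S1 → S2 → S0. Accept at S0.
With 3 states:
        p   q  
>* S0   S1  S1 
   S1   S2  S2 
   S2   S0  S0 
(> = start, * = accepting)

start=S0; accept=S0; S0-p>S1; S0-q>S1; S1-p>S2; S1-q>S2; S2-p>S0; S2-q>S0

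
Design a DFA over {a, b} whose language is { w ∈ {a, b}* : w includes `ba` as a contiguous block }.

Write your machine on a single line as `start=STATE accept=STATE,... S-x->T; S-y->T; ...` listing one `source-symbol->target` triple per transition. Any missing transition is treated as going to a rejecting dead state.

Track how much of `ba` has been matched so far: state q0 is no progress, q2 is the absorbing accept state reached once `ba` has occurred. Intermediate states record partial matches; on a mismatch, fall back to the longest reusable overlap.
With 3 states:
        a   b  
>  q0   q0  q1 
   q1   q2  q1 
 * q2   q2  q2 
(> = start, * = accepting)

start=q0; accept=q2; q0-a->q0; q0-b->q1; q1-a->q2; q1-b->q1; q2-a->q2; q2-b->q2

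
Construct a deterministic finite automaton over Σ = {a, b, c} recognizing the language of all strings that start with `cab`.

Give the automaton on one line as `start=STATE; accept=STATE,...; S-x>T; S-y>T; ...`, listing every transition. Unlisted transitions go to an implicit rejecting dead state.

Walk along `cab` while the input agrees: from S0 take `c` to S1, and so on. Any deviation drops to the rejecting sink S4. Once S3 is reached the prefix is confirmed and every continuation is accepted.
        a   b   c  
>  S0   S4  S4  S1 
   S1   S2  S4  S4 
   S2   S4  S3  S4 
 * S3   S3  S3  S3 
   S4   S4  S4  S4 
(> = start, * = accepting)

start=S0; accept=S3; S0-a>S4; S0-b>S4; S0-c>S1; S1-a>S2; S1-b>S4; S1-c>S4; S2-a>S4; S2-b>S3; S2-c>S4; S3-a>S3; S3-b>S3; S3-c>S3; S4-a>S4; S4-b>S4; S4-c>S4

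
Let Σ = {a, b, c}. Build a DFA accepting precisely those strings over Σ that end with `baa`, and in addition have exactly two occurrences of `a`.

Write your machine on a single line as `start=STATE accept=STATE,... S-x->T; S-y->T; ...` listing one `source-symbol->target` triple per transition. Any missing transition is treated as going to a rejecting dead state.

Run two small machines in parallel and take their product. The first has 4 states tracking how much of the suffix `baa` has currently been matched; the second has 4 states tracking the count of `a`s, saturating at 3. A product state is a pair (one from each), accepting exactly when both do. Minimizing collapses redundant product states.
5 states suffice.
        a   b   c  
>  q0   q1  q2  q0 
   q1   q1  q1  q1 
   q2   q3  q2  q0 
   q3   q4  q1  q1 
 * q4   q1  q1  q1 
(> = start, * = accepting)

start=q0; accept=q4; q0-a->q1; q0-b->q2; q0-c->q0; q1-a->q1; q1-b->q1; q1-c->q1; q2-a->q3; q2-b->q2; q2-c->q0; q3-a->q4; q3-b->q1; q3-c->q1; q4-a->q1; q4-b->q1; q4-c->q1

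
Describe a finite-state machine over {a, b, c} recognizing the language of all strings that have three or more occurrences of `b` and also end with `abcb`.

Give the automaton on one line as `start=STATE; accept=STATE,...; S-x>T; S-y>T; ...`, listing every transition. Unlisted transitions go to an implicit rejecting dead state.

start=q0; accept=q5; q0-a>q0; q0-b>q1; q0-c>q0; q1-a>q2; q1-b>q1; q1-c>q1; q2-a>q2; q2-b>q3; q2-c>q1; q3-a>q2; q3-b>q1; q3-c>q4; q4-a>q2; q4-b>q5; q4-c>q1; q5-a>q2; q5-b>q1; q5-c>q1

Build one automaton per condition and run them in lockstep. The first has 5 states tracking the count of `b`s, saturating at 4; the second has 5 states tracking how much of the suffix `abcb` has currently been matched. A product state is a pair (one from each), accepting exactly when both do. Minimizing collapses redundant product states.
6 states suffice.
        a   b   c  
>  q0   q0  q1  q0 
   q1   q2  q1  q1 
   q2   q2  q3  q1 
   q3   q2  q1  q4 
   q4   q2  q5  q1 
 * q5   q2  q1  q1 
(> = start, * = accepting)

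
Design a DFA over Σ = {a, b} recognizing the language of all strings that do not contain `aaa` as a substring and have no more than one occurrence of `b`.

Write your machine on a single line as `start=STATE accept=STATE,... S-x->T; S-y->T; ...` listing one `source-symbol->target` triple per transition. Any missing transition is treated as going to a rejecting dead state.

Handle the two conditions separately and then intersect. One (4 states) tracks partial matches of the forbidden pattern `aaa`; the other (3 states) tracks the count of `b`s, saturating at 2. Each combined state is a pair, one component from each; accept when both components accept.
          a    b  
>* s0     s1   s2 
 * s1     s3   s2 
 * s2     s4   s5 
 * s3     s6   s2 
 * s4     s7   s5 
   s5     s8   s5 
   s6     s6   s9 
 * s7     s9   s5 
   s8    s10   s5 
   s9     s9  s11 
   s10   s11   s5 
   s11   s11  s11 
(> = start, * = accepting)

start=s0; accept=s0,s1,s2,s3,s4,s7; s0-a->s1; s0-b->s2; s1-a->s3; s1-b->s2; s2-a->s4; s2-b->s5; s3-a->s6; s3-b->s2; s4-a->s7; s4-b->s5; s5-a->s8; s5-b->s5; s6-a->s6; s6-b->s9; s7-a->s9; s7-b->s5; s8-a->s10; s8-b->s5; s9-a->s9; s9-b->s11; s10-a->s11; s10-b->s5; s11-a->s11; s11-b->s11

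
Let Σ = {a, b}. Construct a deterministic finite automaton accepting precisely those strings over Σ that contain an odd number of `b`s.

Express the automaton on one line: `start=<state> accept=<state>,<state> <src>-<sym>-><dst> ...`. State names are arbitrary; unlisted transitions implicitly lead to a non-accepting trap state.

start=q0 accept=q1 q0-a->q0 q0-b->q1 q1-a->q1 q1-b->q0

Keep the running count of `b`s modulo 2: each `b` advances along the cycle q0 → q1 → q0 while other symbols loop. Accept at q1.
A 2-state machine:
        a   b  
>  q0   q0  q1 
 * q1   q1  q0 
(> = start, * = accepting)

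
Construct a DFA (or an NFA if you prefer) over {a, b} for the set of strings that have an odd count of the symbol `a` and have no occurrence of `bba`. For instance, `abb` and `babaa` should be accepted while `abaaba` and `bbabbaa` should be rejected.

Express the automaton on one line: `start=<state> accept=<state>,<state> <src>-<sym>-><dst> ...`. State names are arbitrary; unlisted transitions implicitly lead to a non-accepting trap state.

Run two small machines in parallel and take their product. One (2 states) tracks the count of `a`s modulo 2; the other (4 states) tracks partial matches of the forbidden pattern `bba`. Each combined state is a pair, one component from each; accept when both components accept.
8 states suffice.
        a   b  
>  q0   q1  q2 
 * q1   q0  q3 
   q2   q1  q4 
 * q3   q0  q5 
   q4   q6  q4 
 * q5   q7  q5 
   q6   q7  q6 
   q7   q6  q7 
(> = start, * = accepting)

start=q0 accept=q1,q3,q5 q0-a->q1 q0-b->q2 q1-a->q0 q1-b->q3 q2-a->q1 q2-b->q4 q3-a->q0 q3-b->q5 q4-a->q6 q4-b->q4 q5-a->q7 q5-b->q5 q6-a->q7 q6-b->q6 q7-a->q6 q7-b->q7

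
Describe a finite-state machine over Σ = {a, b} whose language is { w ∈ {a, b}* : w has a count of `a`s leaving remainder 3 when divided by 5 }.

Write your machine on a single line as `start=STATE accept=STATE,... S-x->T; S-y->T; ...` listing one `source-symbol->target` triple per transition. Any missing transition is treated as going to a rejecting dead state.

start=q0; accept=q3; q0-a->q1; q0-b->q0; q1-a->q2; q1-b->q1; q2-a->q3; q2-b->q2; q3-a->q4; q3-b->q3; q4-a->q0; q4-b->q4

Keep the running count of `a`s modulo 5: each `a` advances along the cycle q0 → q1 → q2 → q3 → q4 → q0 while other symbols loop. Accept at q3.
        a   b  
>  q0   q1  q0 
   q1   q2  q1 
   q2   q3  q2 
 * q3   q4  q3 
   q4   q0  q4 
(> = start, * = accepting)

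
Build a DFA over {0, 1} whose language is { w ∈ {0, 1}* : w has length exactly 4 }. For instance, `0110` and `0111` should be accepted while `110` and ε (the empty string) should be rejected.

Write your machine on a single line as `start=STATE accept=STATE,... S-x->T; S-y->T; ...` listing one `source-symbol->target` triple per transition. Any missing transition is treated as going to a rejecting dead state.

start=s0; accept=s4; s0-0->s1; s0-1->s1; s1-0->s2; s1-1->s2; s2-0->s3; s2-1->s3; s3-0->s4; s3-1->s4; s4-0->s5; s4-1->s5; s5-0->s5; s5-1->s5

Count input length up to 5: every symbol moves from s0 toward s5, which means 'more than 4' and absorbs. Accept from {s4}.
A 6-state machine:
        0   1  
>  s0   s1  s1 
   s1   s2  s2 
   s2   s3  s3 
   s3   s4  s4 
 * s4   s5  s5 
   s5   s5  s5 
(> = start, * = accepting)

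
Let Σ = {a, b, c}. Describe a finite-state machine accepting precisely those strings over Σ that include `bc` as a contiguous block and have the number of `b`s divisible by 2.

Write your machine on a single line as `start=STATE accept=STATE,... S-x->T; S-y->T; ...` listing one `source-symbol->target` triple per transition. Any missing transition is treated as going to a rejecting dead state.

Run two small machines in parallel and take their product. The first has 3 states tracking whether and how much of `bc` has been seen; the second has 2 states tracking the count of `b`s modulo 2. A product state is a pair (one from each), accepting exactly when both do.
6 states suffice.
        a   b   c  
>  q0   q0  q1  q0 
   q1   q2  q3  q4 
   q2   q2  q3  q2 
   q3   q0  q1  q5 
   q4   q4  q5  q4 
 * q5   q5  q4  q5 
(> = start, * = accepting)

start=q0; accept=q5; q0-a->q0; q0-b->q1; q0-c->q0; q1-a->q2; q1-b->q3; q1-c->q4; q2-a->q2; q2-b->q3; q2-c->q2; q3-a->q0; q3-b->q1; q3-c->q5; q4-a->q4; q4-b->q5; q4-c->q4; q5-a->q5; q5-b->q4; q5-c->q5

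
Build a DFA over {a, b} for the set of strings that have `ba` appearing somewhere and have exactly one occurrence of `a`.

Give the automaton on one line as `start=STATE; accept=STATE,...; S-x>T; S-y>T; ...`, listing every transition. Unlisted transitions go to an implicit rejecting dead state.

Build one automaton per condition and run them in lockstep. One (3 states) tracks whether and how much of `ba` has been seen; the other (3 states) tracks the count of `a`s, saturating at 2. Each combined state is a pair, one component from each; accept when both components accept.
With 8 states:
        a   b  
>  q0   q1  q2 
   q1   q3  q4 
   q2   q5  q2 
   q3   q3  q6 
   q4   q7  q4 
 * q5   q7  q5 
   q6   q7  q6 
   q7   q7  q7 
(> = start, * = accepting)

start=q0; accept=q5; q0-a>q1; q0-b>q2; q1-a>q3; q1-b>q4; q2-a>q5; q2-b>q2; q3-a>q3; q3-b>q6; q4-a>q7; q4-b>q4; q5-a>q7; q5-b>q5; q6-a>q7; q6-b>q6; q7-a>q7; q7-b>q7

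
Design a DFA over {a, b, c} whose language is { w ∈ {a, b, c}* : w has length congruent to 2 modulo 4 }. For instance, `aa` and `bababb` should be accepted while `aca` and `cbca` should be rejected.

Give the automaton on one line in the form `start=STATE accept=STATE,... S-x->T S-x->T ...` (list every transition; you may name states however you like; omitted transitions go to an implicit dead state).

start=S0 accept=S2 S0-a->S1 S0-b->S1 S0-c->S1 S1-a->S2 S1-b->S2 S1-c->S2 S2-a->S3 S2-b->S3 S2-c->S3 S3-a->S0 S3-b->S0 S3-c->S0

Count input length modulo 4: every symbol advances one step around the cycle S0 → S1 → S2 → S3 → S0. Accept at S2.
        a   b   c  
>  S0   S1  S1  S1 
   S1   S2  S2  S2 
 * S2   S3  S3  S3 
   S3   S0  S0  S0 
(> = start, * = accepting)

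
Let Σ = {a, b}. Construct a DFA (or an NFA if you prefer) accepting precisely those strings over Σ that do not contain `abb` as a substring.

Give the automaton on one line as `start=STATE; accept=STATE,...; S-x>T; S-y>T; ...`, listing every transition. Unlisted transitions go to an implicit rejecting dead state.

start=q0; accept=q0,q1,q2; q0-a>q1; q0-b>q0; q1-a>q1; q1-b>q2; q2-a>q1; q2-b>q3; q3-a>q3; q3-b>q3

This is the complement of 'contains `abb`'. Use the same substring-matching states — q0 through q3 holding how much of `abb` has just been matched — but flip the accepting set: everything except the trap q3 accepts.
With 4 states:
        a   b  
>* q0   q1  q0 
 * q1   q1  q2 
 * q2   q1  q3 
   q3   q3  q3 
(> = start, * = accepting)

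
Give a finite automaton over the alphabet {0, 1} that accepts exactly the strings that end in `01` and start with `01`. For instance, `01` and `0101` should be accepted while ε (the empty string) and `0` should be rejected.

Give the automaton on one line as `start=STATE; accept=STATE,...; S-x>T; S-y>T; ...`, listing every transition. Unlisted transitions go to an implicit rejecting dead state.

Build one automaton per condition and run them in lockstep. The first has 3 states tracking how much of the suffix `01` has currently been matched; the second has 4 states tracking whether the input so far still matches the prefix `01`. A product state is a pair (one from each), accepting exactly when both do.
With 8 states:
        0   1  
>  S0   S1  S2 
   S1   S3  S4 
   S2   S3  S2 
   S3   S3  S5 
 * S4   S6  S7 
   S5   S3  S2 
   S6   S6  S4 
   S7   S6  S7 
(> = start, * = accepting)

start=S0; accept=S4; S0-0>S1; S0-1>S2; S1-0>S3; S1-1>S4; S2-0>S3; S2-1>S2; S3-0>S3; S3-1>S5; S4-0>S6; S4-1>S7; S5-0>S3; S5-1>S2; S6-0>S6; S6-1>S4; S7-0>S6; S7-1>S7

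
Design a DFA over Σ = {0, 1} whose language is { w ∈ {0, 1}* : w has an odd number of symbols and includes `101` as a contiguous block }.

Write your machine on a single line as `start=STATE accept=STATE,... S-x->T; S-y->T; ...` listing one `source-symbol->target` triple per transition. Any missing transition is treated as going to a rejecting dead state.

start=A; accept=G; A-0->B; A-1->C; B-0->A; B-1->D; C-0->E; C-1->D; D-0->F; D-1->C; E-0->B; E-1->G; F-0->A; F-1->H; G-0->H; G-1->H; H-0->G; H-1->G

Build one automaton per condition and run them in lockstep. The first has 2 states tracking the input length modulo 2; the second has 4 states tracking whether and how much of `101` has been seen. A product state is a pair (one from each), accepting exactly when both do.
An 8-state machine:
       0  1 
>  A   B  C 
   B   A  D 
   C   E  D 
   D   F  C 
   E   B  G 
   F   A  H 
 * G   H  H 
   H   G  G 
(> = start, * = accepting)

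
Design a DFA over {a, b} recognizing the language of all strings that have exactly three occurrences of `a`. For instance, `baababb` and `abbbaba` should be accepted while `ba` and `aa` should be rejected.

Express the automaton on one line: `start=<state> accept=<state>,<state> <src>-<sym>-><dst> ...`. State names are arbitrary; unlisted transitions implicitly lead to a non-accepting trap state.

start=s0 accept=s3 s0-a->s1 s0-b->s0 s1-a->s2 s1-b->s1 s2-a->s3 s2-b->s2 s3-a->s4 s3-b->s3 s4-a->s4 s4-b->s4

Only the number of `a`s matters, and only up to 4. Make a chain s0 → s1 → s2 → s3 → s4 advanced by each `a` (with s4 absorbing); every other symbol self-loops. The accepting set is {s3}.
        a   b  
>  s0   s1  s0 
   s1   s2  s1 
   s2   s3  s2 
 * s3   s4  s3 
   s4   s4  s4 
(> = start, * = accepting)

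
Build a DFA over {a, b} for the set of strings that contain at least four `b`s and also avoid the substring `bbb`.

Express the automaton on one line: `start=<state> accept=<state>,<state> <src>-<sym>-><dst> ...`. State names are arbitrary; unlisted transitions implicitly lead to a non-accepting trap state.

Build one automaton per condition and run them in lockstep. The first has 6 states tracking the count of `b`s, saturating at 5; the second has 4 states tracking partial matches of the forbidden pattern `bbb`. A product state is a pair (one from each), accepting exactly when both do. Equivalent product states are then merged.
A 13-state machine:
          a    b  
>  S0     S0   S1 
   S1     S2   S3 
   S2     S2   S4 
   S3     S5   S6 
   S4     S5   S7 
   S5     S5   S8 
   S6     S6   S6 
   S7     S9   S6 
   S8     S9  S10 
   S9     S9  S11 
 * S10   S12   S6 
 * S11   S12  S10 
 * S12   S12  S11 
(> = start, * = accepting)

start=S0 accept=S10,S11,S12 S0-a->S0 S0-b->S1 S1-a->S2 S1-b->S3 S2-a->S2 S2-b->S4 S3-a->S5 S3-b->S6 S4-a->S5 S4-b->S7 S5-a->S5 S5-b->S8 S6-a->S6 S6-b->S6 S7-a->S9 S7-b->S6 S8-a->S9 S8-b->S10 S9-a->S9 S9-b->S11 S10-a->S12 S10-b->S6 S11-a->S12 S11-b->S10 S12-a->S12 S12-b->S11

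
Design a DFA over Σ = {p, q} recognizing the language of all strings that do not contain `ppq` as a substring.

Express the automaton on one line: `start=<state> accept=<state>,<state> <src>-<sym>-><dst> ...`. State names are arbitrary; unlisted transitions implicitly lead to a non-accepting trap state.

start=A accept=A,B,C A-p->B A-q->A B-p->C B-q->A C-p->C C-q->D D-p->D D-q->D

This is the complement of 'contains `ppq`'. Use the same substring-matching states — A through D holding how much of `ppq` has just been matched — but flip the accepting set: everything except the trap D accepts.
With 4 states:
       p  q 
>* A   B  A 
 * B   C  A 
 * C   C  D 
   D   D  D 
(> = start, * = accepting)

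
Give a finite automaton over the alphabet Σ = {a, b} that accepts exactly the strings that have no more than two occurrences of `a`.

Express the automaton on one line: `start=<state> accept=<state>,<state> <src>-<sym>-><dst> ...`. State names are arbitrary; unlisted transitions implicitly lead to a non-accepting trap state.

Only the number of `a`s matters, and only up to 3. Make a chain q0 → q1 → q2 → q3 advanced by each `a` (with q3 absorbing); every other symbol self-loops. The accepting set is {q0, q1, q2}.
A 4-state machine:
        a   b  
>* q0   q1  q0 
 * q1   q2  q1 
 * q2   q3  q2 
   q3   q3  q3 
(> = start, * = accepting)

start=q0 accept=q0,q1,q2 q0-a->q1 q0-b->q0 q1-a->q2 q1-b->q1 q2-a->q3 q2-b->q2 q3-a->q3 q3-b->q3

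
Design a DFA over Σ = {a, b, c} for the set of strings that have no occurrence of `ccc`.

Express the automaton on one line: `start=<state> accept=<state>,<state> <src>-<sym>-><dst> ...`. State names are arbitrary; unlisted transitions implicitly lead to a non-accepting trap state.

start=s0 accept=s0,s1,s2 s0-a->s0 s0-b->s0 s0-c->s1 s1-a->s0 s1-b->s0 s1-c->s2 s2-a->s0 s2-b->s0 s2-c->s3 s3-a->s3 s3-b->s3 s3-c->s3

This is the complement of 'contains `ccc`'. Use the same substring-matching states — s0 through s3 holding how much of `ccc` has just been matched — but flip the accepting set: everything except the trap s3 accepts.
With 4 states:
        a   b   c  
>* s0   s0  s0  s1 
 * s1   s0  s0  s2 
 * s2   s0  s0  s3 
   s3   s3  s3  s3 
(> = start, * = accepting)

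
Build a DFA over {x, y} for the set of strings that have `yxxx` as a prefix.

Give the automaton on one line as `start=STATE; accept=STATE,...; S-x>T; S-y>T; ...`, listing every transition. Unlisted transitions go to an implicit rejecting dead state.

start=s0; accept=s4; s0-x>s5; s0-y>s1; s1-x>s2; s1-y>s5; s2-x>s3; s2-y>s5; s3-x>s4; s3-y>s5; s4-x>s4; s4-y>s4; s5-x>s5; s5-y>s5

Walk along `yxxx` while the input agrees: from s0 take `y` to s1, and so on. Any deviation drops to the rejecting sink s5. Once s4 is reached the prefix is confirmed and every continuation is accepted.
6 states suffice.
        x   y  
>  s0   s5  s1 
   s1   s2  s5 
   s2   s3  s5 
   s3   s4  s5 
 * s4   s4  s4 
   s5   s5  s5 
(> = start, * = accepting)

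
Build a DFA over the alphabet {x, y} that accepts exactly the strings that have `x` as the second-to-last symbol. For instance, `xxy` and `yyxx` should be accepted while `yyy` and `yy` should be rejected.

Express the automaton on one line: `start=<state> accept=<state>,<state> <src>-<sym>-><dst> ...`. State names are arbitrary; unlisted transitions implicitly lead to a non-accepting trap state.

Because acceptance depends on a position counted from the end, the machine has to buffer the most recent 2 symbols. Make each state the string of the last up-to-2 symbols read; on input `x` shift the window left and append `x`. Accept when the buffered window has length 2 and begins with `x`.
7 states suffice.
        x   y  
>  s0   s1  s2 
   s1   s3  s4 
   s2   s5  s6 
 * s3   s3  s4 
 * s4   s5  s6 
   s5   s3  s4 
   s6   s5  s6 
(> = start, * = accepting)

start=s0 accept=s3,s4 s0-x->s1 s0-y->s2 s1-x->s3 s1-y->s4 s2-x->s5 s2-y->s6 s3-x->s3 s3-y->s4 s4-x->s5 s4-y->s6 s5-x->s3 s5-y->s4 s6-x->s5 s6-y->s6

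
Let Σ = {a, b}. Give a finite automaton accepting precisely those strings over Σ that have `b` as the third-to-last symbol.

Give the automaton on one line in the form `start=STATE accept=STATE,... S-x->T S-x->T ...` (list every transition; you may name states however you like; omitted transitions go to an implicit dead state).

Because acceptance depends on a position counted from the end, the machine has to buffer the most recent 3 symbols. Make each state the string of the last up-to-3 symbols read; on input `x` shift the window left and append `x`. Accept when the buffered window has length 3 and begins with `b`.
A 15-state machine:
          a    b  
>  q0     q1   q2 
   q1     q3   q4 
   q2     q5   q6 
   q3     q7   q8 
   q4     q9  q10 
   q5    q11  q12 
   q6    q13  q14 
   q7     q7   q8 
   q8     q9  q10 
   q9    q11  q12 
   q10   q13  q14 
 * q11    q7   q8 
 * q12    q9  q10 
 * q13   q11  q12 
 * q14   q13  q14 
(> = start, * = accepting)

start=q0 accept=q11,q12,q13,q14 q0-a->q1 q0-b->q2 q1-a->q3 q1-b->q4 q2-a->q5 q2-b->q6 q3-a->q7 q3-b->q8 q4-a->q9 q4-b->q10 q5-a->q11 q5-b->q12 q6-a->q13 q6-b->q14 q7-a->q7 q7-b->q8 q8-a->q9 q8-b->q10 q9-a->q11 q9-b->q12 q10-a->q13 q10-b->q14 q11-a->q7 q11-b->q8 q12-a->q9 q12-b->q10 q13-a->q11 q13-b->q12 q14-a->q13 q14-b->q14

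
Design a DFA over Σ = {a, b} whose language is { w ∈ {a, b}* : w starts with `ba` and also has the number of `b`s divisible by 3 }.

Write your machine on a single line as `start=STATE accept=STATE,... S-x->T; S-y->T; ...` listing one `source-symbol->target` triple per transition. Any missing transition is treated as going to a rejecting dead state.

start=q0; accept=q5; q0-a->q1; q0-b->q2; q1-a->q1; q1-b->q1; q2-a->q3; q2-b->q1; q3-a->q3; q3-b->q4; q4-a->q4; q4-b->q5; q5-a->q5; q5-b->q3

Run two small machines in parallel and take their product. The first has 4 states tracking whether the input so far still matches the prefix `ba`; the second has 3 states tracking the count of `b`s modulo 3. A product state is a pair (one from each), accepting exactly when both do. Minimizing collapses redundant product states.
6 states suffice.
        a   b  
>  q0   q1  q2 
   q1   q1  q1 
   q2   q3  q1 
   q3   q3  q4 
   q4   q4  q5 
 * q5   q5  q3 
(> = start, * = accepting)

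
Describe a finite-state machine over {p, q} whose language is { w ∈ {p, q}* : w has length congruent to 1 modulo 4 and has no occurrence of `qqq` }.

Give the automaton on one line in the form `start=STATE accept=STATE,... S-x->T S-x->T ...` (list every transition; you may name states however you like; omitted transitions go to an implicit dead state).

start=s0 accept=s1,s2,s13 s0-p->s1 s0-q->s2 s1-p->s3 s1-q->s4 s2-p->s3 s2-q->s5 s3-p->s6 s3-q->s7 s4-p->s6 s4-q->s8 s5-p->s6 s5-q->s9 s6-p->s0 s6-q->s10 s7-p->s0 s7-q->s11 s8-p->s0 s8-q->s12 s9-p->s12 s9-q->s12 s10-p->s1 s10-q->s13 s11-p->s1 s11-q->s14 s12-p->s14 s12-q->s14 s13-p->s3 s13-q->s15 s14-p->s15 s14-q->s15 s15-p->s9 s15-q->s9

Run two small machines in parallel and take their product. The first has 4 states tracking the input length modulo 4; the second has 4 states tracking partial matches of the forbidden pattern `qqq`. A product state is a pair (one from each), accepting exactly when both do.
A 16-state machine:
          p    q  
>  s0     s1   s2 
 * s1     s3   s4 
 * s2     s3   s5 
   s3     s6   s7 
   s4     s6   s8 
   s5     s6   s9 
   s6     s0  s10 
   s7     s0  s11 
   s8     s0  s12 
   s9    s12  s12 
   s10    s1  s13 
   s11    s1  s14 
   s12   s14  s14 
 * s13    s3  s15 
   s14   s15  s15 
   s15    s9   s9 
(> = start, * = accepting)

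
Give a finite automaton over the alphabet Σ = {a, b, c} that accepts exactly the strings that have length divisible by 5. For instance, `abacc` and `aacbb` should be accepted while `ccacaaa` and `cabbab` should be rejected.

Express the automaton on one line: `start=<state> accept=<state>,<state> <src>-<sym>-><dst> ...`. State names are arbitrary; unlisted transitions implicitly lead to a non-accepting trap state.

start=q0 accept=q0 q0-a->q1 q0-b->q1 q0-c->q1 q1-a->q2 q1-b->q2 q1-c->q2 q2-a->q3 q2-b->q3 q2-c->q3 q3-a->q4 q3-b->q4 q3-c->q4 q4-a->q0 q4-b->q0 q4-c->q0

Count input length modulo 5: every symbol advances one step around the cycle q0 → q1 → q2 → q3 → q4 → q0. Accept at q0.
5 states suffice.
        a   b   c  
>* q0   q1  q1  q1 
   q1   q2  q2  q2 
   q2   q3  q3  q3 
   q3   q4  q4  q4 
   q4   q0  q0  q0 
(> = start, * = accepting)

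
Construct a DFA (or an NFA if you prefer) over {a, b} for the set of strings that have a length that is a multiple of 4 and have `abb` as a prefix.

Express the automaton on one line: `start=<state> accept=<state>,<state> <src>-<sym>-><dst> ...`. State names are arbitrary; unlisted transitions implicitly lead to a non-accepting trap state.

Run two small machines in parallel and take their product. One (4 states) tracks the input length modulo 4; the other (5 states) tracks whether the input so far still matches the prefix `abb`. Each combined state is a pair, one component from each; accept when both components accept.
With 11 states:
          a    b  
>  s0     s1   s2 
   s1     s3   s4 
   s2     s3   s3 
   s3     s5   s5 
   s4     s5   s6 
   s5     s7   s7 
   s6     s8   s8 
   s7     s2   s2 
 * s8     s9   s9 
   s9    s10  s10 
   s10    s6   s6 
(> = start, * = accepting)

start=s0 accept=s8 s0-a->s1 s0-b->s2 s1-a->s3 s1-b->s4 s2-a->s3 s2-b->s3 s3-a->s5 s3-b->s5 s4-a->s5 s4-b->s6 s5-a->s7 s5-b->s7 s6-a->s8 s6-b->s8 s7-a->s2 s7-b->s2 s8-a->s9 s8-b->s9 s9-a->s10 s9-b->s10 s10-a->s6 s10-b->s6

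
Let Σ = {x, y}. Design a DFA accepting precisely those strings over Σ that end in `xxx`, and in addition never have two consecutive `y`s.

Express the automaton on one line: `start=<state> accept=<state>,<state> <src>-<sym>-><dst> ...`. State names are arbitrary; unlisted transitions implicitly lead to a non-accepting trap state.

start=S0 accept=S5 S0-x->S1 S0-y->S2 S1-x->S3 S1-y->S2 S2-x->S1 S2-y->S4 S3-x->S5 S3-y->S2 S4-x->S6 S4-y->S4 S5-x->S5 S5-y->S2 S6-x->S7 S6-y->S4 S7-x->S8 S7-y->S4 S8-x->S8 S8-y->S4

Run two small machines in parallel and take their product. The first has 4 states tracking how much of the suffix `xxx` has currently been matched; the second has 3 states tracking partial matches of the forbidden pattern `yy`. A product state is a pair (one from each), accepting exactly when both do.
        x   y  
>  S0   S1  S2 
   S1   S3  S2 
   S2   S1  S4 
   S3   S5  S2 
   S4   S6  S4 
 * S5   S5  S2 
   S6   S7  S4 
   S7   S8  S4 
   S8   S8  S4 
(> = start, * = accepting)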